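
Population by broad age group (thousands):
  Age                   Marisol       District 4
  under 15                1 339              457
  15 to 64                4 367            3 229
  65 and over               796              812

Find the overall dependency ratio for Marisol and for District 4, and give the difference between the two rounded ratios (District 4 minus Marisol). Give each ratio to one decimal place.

Marisol: (1 339 + 796) / 4 367 × 100 = 2 135 / 4 367 × 100 = 48.9
District 4: (457 + 812) / 3 229 × 100 = 1 269 / 3 229 × 100 = 39.3

Marisol: 48.9
District 4: 39.3
Difference: -9.6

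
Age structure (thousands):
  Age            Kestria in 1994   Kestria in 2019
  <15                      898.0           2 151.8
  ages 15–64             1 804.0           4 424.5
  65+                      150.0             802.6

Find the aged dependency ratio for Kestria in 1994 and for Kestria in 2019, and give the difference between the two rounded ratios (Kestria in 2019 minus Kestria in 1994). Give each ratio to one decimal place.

Kestria in 1994: 8.3
Kestria in 2019: 18.1
Difference: +9.8

Kestria in 1994: 150.0 / 1 804.0 × 100 = 8.3
Kestria in 2019: 802.6 / 4 424.5 × 100 = 18.1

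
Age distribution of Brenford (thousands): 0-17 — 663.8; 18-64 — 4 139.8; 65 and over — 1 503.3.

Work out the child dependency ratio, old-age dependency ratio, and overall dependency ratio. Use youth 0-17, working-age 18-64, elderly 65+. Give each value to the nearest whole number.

Youth dependency ratio: 16
Old-age dependency ratio: 36
Total dependency ratio: 52

Youth dependency ratio = 663.8 / 4 139.8 × 100 = 16
Old-age dependency ratio = 1 503.3 / 4 139.8 × 100 = 36
Total dependency ratio = (663.8 + 1 503.3) / 4 139.8 × 100 = 2 167.1 / 4 139.8 × 100 = 52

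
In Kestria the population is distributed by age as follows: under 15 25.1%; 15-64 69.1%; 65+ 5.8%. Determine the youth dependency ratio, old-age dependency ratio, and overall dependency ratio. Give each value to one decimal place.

Youth dependency ratio = 25.1 / 69.1 × 100 = 36.3
Old-age dependency ratio = 5.8 / 69.1 × 100 = 8.4
Total dependency ratio = (25.1 + 5.8) / 69.1 × 100 = 30.9 / 69.1 × 100 = 44.7

Youth dependency ratio: 36.3
Old-age dependency ratio: 8.4
Total dependency ratio: 44.7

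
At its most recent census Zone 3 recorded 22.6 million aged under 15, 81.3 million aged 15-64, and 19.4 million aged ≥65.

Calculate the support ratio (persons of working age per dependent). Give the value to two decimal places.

Support ratio = 81.3 / (22.6 + 19.4) = 81.3 / 42.0 = 1.94

Support ratio: 1.94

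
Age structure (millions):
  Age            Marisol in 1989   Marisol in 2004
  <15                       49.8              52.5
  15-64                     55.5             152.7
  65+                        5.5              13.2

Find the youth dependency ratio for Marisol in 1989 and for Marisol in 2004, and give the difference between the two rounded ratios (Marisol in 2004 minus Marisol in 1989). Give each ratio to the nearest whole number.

Marisol in 1989: 90
Marisol in 2004: 34
Difference: -56

Marisol in 1989: 49.8 / 55.5 × 100 = 90
Marisol in 2004: 52.5 / 152.7 × 100 = 34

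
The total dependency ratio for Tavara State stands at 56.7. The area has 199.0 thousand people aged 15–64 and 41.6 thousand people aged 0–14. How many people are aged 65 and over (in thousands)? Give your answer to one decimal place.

Aged 65 and over: 71.2

Total dependency ratio = (youth + elderly) / working-age × 100
56.7 = (41.6 + E) / 199.0 × 100
⇒ 71.2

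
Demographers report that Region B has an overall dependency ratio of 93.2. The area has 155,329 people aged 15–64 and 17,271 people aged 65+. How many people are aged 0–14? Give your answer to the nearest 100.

Aged 0–14: 127,500

Total dependency ratio = (youth + elderly) / working-age × 100
93.2 = (Y + 17,271) / 155,329 × 100
⇒ 127,500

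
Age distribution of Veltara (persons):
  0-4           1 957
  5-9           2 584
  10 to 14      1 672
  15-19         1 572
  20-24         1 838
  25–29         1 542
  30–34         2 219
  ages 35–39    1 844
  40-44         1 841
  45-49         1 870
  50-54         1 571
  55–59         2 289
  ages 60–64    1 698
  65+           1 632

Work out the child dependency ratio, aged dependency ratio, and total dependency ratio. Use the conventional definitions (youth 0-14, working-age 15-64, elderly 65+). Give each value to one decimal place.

0–14: 1 957 + 2 584 + 1 672 = 6 213
15–64: 1 572 + 1 838 + 1 542 + 2 219 + 1 844 + 1 841 + 1 870 + 1 571 + 2 289 + 1 698 = 18 284
65+: 1 632
Youth dependency ratio = 6 213 / 18 284 × 100 = 34.0
Old-age dependency ratio = 1 632 / 18 284 × 100 = 8.9
Total dependency ratio = (6 213 + 1 632) / 18 284 × 100 = 7 845 / 18 284 × 100 = 42.9

Youth dependency ratio: 34.0
Old-age dependency ratio: 8.9
Total dependency ratio: 42.9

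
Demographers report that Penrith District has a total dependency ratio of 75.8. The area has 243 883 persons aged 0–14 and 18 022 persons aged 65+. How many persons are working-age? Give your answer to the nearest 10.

Total dependency ratio = (youth + elderly) / working-age × 100
75.8 = (243 883 + 18 022) / W × 100
⇒ 345 520

Working-age: 345 520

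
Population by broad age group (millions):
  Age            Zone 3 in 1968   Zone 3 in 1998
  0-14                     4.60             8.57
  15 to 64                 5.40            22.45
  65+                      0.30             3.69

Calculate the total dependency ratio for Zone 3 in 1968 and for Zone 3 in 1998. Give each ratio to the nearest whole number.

Zone 3 in 1968: 91
Zone 3 in 1998: 55

Zone 3 in 1968: (4.60 + 0.30) / 5.40 × 100 = 4.90 / 5.40 × 100 = 91
Zone 3 in 1998: (8.57 + 3.69) / 22.45 × 100 = 12.26 / 22.45 × 100 = 55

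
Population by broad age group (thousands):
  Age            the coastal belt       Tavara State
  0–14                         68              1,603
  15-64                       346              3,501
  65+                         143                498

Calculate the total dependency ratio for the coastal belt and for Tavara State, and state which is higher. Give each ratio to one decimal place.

the coastal belt: 61.0
Tavara State: 60.0
Higher: the coastal belt

the coastal belt: (68 + 143) / 346 × 100 = 211 / 346 × 100 = 61.0
Tavara State: (1,603 + 498) / 3,501 × 100 = 2,101 / 3,501 × 100 = 60.0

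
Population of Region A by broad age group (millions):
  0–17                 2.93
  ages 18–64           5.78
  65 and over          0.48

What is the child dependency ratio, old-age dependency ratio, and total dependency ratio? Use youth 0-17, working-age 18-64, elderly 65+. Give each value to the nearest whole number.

Youth dependency ratio: 51
Old-age dependency ratio: 8
Total dependency ratio: 59

Youth dependency ratio = 2.93 / 5.78 × 100 = 51
Old-age dependency ratio = 0.48 / 5.78 × 100 = 8
Total dependency ratio = (2.93 + 0.48) / 5.78 × 100 = 3.41 / 5.78 × 100 = 59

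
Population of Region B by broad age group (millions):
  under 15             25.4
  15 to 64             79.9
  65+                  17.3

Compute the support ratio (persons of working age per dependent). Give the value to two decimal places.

Support ratio = 79.9 / (25.4 + 17.3) = 79.9 / 42.7 = 1.87

Support ratio: 1.87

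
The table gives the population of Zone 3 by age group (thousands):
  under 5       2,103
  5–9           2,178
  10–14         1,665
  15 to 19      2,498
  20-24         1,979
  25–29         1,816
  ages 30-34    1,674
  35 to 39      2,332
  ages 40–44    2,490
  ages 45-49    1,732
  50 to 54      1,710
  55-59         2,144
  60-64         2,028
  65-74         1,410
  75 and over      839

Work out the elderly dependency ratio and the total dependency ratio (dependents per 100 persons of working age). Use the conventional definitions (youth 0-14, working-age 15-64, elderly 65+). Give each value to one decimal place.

0–14: 2,103 + 2,178 + 1,665 = 5,946
15–64: 2,498 + 1,979 + 1,816 + 1,674 + 2,332 + 2,490 + 1,732 + 1,710 + 2,144 + 2,028 = 20,403
65+: 1,410 + 839 = 2,249
Old-age dependency ratio = 2,249 / 20,403 × 100 = 11.0
Total dependency ratio = (5,946 + 2,249) / 20,403 × 100 = 8,195 / 20,403 × 100 = 40.2

Old-age dependency ratio: 11.0
Total dependency ratio: 40.2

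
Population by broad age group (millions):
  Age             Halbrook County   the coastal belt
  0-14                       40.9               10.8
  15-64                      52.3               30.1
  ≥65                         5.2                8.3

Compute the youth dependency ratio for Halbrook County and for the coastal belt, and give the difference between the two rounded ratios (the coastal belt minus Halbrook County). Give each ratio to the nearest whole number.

Halbrook County: 78
the coastal belt: 36
Difference: -42

Halbrook County: 40.9 / 52.3 × 100 = 78
the coastal belt: 10.8 / 30.1 × 100 = 36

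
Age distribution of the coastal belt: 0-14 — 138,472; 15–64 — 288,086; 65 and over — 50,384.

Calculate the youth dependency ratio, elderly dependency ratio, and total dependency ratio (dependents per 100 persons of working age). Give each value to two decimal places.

Youth dependency ratio = 138,472 / 288,086 × 100 = 48.07
Old-age dependency ratio = 50,384 / 288,086 × 100 = 17.49
Total dependency ratio = (138,472 + 50,384) / 288,086 × 100 = 188,856 / 288,086 × 100 = 65.56

Youth dependency ratio: 48.07
Old-age dependency ratio: 17.49
Total dependency ratio: 65.56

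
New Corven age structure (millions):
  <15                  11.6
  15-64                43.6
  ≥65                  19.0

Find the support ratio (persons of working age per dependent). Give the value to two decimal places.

Support ratio: 1.42

Support ratio = 43.6 / (11.6 + 19.0) = 43.6 / 30.6 = 1.42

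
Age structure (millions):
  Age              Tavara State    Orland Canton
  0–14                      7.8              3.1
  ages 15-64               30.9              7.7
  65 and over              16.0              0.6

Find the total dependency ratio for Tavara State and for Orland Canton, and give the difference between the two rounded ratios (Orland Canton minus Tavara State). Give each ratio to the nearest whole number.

Tavara State: 77
Orland Canton: 48
Difference: -29

Tavara State: (7.8 + 16.0) / 30.9 × 100 = 23.8 / 30.9 × 100 = 77
Orland Canton: (3.1 + 0.6) / 7.7 × 100 = 3.7 / 7.7 × 100 = 48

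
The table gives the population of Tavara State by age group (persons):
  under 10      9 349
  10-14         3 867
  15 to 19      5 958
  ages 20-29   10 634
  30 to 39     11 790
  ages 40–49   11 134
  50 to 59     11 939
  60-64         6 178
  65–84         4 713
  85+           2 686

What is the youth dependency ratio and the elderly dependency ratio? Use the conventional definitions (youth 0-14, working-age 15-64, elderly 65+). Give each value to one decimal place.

0–14: 9 349 + 3 867 = 13 216
15–64: 5 958 + 10 634 + 11 790 + 11 134 + 11 939 + 6 178 = 57 633
65+: 4 713 + 2 686 = 7 399
Youth dependency ratio = 13 216 / 57 633 × 100 = 22.9
Old-age dependency ratio = 7 399 / 57 633 × 100 = 12.8

Youth dependency ratio: 22.9
Old-age dependency ratio: 12.8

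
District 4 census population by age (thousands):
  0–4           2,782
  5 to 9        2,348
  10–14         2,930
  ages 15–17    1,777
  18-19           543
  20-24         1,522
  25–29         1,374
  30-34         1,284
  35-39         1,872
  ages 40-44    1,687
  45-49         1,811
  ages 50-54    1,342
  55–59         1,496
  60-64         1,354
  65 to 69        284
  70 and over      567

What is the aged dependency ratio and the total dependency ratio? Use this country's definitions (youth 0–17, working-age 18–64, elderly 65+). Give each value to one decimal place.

Old-age dependency ratio: 6.0
Total dependency ratio: 74.8

0–17: 2,782 + 2,348 + 2,930 + 1,777 = 9,837
18–64: 543 + 1,522 + 1,374 + 1,284 + 1,872 + 1,687 + 1,811 + 1,342 + 1,496 + 1,354 = 14,285
65+: 284 + 567 = 851
Old-age dependency ratio = 851 / 14,285 × 100 = 6.0
Total dependency ratio = (9,837 + 851) / 14,285 × 100 = 10,688 / 14,285 × 100 = 74.8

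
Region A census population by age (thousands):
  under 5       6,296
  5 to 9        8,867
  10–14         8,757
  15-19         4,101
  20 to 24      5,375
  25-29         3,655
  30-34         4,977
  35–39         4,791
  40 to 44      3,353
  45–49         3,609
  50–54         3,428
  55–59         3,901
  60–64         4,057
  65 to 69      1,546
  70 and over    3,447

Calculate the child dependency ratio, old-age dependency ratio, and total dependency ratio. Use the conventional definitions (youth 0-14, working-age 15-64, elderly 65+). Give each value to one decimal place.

Youth dependency ratio: 58.0
Old-age dependency ratio: 12.1
Total dependency ratio: 70.1

0–14: 6,296 + 8,867 + 8,757 = 23,920
15–64: 4,101 + 5,375 + 3,655 + 4,977 + 4,791 + 3,353 + 3,609 + 3,428 + 3,901 + 4,057 = 41,247
65+: 1,546 + 3,447 = 4,993
Youth dependency ratio = 23,920 / 41,247 × 100 = 58.0
Old-age dependency ratio = 4,993 / 41,247 × 100 = 12.1
Total dependency ratio = (23,920 + 4,993) / 41,247 × 100 = 28,913 / 41,247 × 100 = 70.1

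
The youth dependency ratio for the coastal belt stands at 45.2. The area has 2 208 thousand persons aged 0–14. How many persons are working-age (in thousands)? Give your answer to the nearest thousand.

Working-age: 4 885

Youth dependency ratio = youth / working-age × 100
45.2 = 2 208 / W × 100
⇒ 4 885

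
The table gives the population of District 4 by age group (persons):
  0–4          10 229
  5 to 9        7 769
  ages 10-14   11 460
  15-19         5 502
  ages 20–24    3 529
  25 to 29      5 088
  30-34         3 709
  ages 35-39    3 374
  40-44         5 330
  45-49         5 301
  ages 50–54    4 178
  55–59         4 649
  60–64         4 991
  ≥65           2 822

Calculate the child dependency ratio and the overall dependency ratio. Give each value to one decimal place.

Youth dependency ratio: 64.5
Total dependency ratio: 70.7

0–14: 10 229 + 7 769 + 11 460 = 29 458
15–64: 5 502 + 3 529 + 5 088 + 3 709 + 3 374 + 5 330 + 5 301 + 4 178 + 4 649 + 4 991 = 45 651
65+: 2 822
Youth dependency ratio = 29 458 / 45 651 × 100 = 64.5
Total dependency ratio = (29 458 + 2 822) / 45 651 × 100 = 32 280 / 45 651 × 100 = 70.7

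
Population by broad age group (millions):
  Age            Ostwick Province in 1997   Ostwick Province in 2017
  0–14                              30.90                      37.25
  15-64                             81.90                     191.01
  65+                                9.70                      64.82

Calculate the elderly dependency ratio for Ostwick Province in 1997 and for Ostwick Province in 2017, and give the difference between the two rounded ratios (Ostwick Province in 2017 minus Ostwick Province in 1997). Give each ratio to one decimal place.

Ostwick Province in 1997: 11.8
Ostwick Province in 2017: 33.9
Difference: +22.1

Ostwick Province in 1997: 9.70 / 81.90 × 100 = 11.8
Ostwick Province in 2017: 64.82 / 191.01 × 100 = 33.9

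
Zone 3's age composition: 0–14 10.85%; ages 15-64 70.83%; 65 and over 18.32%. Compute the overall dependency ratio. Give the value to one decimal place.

Total dependency ratio: 41.2

Total dependency ratio = (10.85 + 18.32) / 70.83 × 100 = 29.17 / 70.83 × 100 = 41.2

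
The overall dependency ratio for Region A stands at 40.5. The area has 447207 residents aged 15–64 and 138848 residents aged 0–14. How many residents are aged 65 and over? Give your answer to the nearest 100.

Aged 65 and over: 42300

Total dependency ratio = (youth + elderly) / working-age × 100
40.5 = (138848 + E) / 447207 × 100
⇒ 42300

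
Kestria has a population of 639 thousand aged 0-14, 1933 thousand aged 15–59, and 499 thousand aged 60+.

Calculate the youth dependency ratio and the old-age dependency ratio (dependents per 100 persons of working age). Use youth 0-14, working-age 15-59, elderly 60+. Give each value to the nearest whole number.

Youth dependency ratio = 639 / 1933 × 100 = 33
Old-age dependency ratio = 499 / 1933 × 100 = 26

Youth dependency ratio: 33
Old-age dependency ratio: 26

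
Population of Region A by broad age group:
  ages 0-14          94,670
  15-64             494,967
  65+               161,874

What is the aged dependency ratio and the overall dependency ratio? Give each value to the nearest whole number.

Old-age dependency ratio = 161,874 / 494,967 × 100 = 33
Total dependency ratio = (94,670 + 161,874) / 494,967 × 100 = 256,544 / 494,967 × 100 = 52

Old-age dependency ratio: 33
Total dependency ratio: 52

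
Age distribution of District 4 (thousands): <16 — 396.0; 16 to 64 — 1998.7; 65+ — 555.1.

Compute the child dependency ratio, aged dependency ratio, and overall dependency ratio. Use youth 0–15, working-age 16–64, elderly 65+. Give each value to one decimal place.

Youth dependency ratio = 396.0 / 1998.7 × 100 = 19.8
Old-age dependency ratio = 555.1 / 1998.7 × 100 = 27.8
Total dependency ratio = (396.0 + 555.1) / 1998.7 × 100 = 951.1 / 1998.7 × 100 = 47.6

Youth dependency ratio: 19.8
Old-age dependency ratio: 27.8
Total dependency ratio: 47.6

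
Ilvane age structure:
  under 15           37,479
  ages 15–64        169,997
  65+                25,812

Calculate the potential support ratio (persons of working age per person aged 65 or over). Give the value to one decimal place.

Potential support ratio = 169,997 / 25,812 = 6.6

Potential support ratio: 6.6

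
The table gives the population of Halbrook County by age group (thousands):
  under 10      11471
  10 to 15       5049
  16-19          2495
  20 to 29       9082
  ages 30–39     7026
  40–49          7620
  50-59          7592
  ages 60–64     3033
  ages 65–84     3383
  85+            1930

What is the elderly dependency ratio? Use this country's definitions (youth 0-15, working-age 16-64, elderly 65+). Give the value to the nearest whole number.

0–15: 11471 + 5049 = 16520
16–64: 2495 + 9082 + 7026 + 7620 + 7592 + 3033 = 36848
65+: 3383 + 1930 = 5313
Old-age dependency ratio = 5313 / 36848 × 100 = 14

Old-age dependency ratio: 14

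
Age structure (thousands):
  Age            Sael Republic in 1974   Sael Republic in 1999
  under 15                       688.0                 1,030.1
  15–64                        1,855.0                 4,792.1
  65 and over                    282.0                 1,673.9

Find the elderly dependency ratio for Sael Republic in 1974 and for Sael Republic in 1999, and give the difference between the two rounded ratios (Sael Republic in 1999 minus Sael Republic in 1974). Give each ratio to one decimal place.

Sael Republic in 1974: 15.2
Sael Republic in 1999: 34.9
Difference: +19.7

Sael Republic in 1974: 282.0 / 1,855.0 × 100 = 15.2
Sael Republic in 1999: 1,673.9 / 4,792.1 × 100 = 34.9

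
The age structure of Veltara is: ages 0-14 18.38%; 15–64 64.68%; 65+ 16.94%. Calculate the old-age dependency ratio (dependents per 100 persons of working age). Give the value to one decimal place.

Old-age dependency ratio: 26.2

Old-age dependency ratio = 16.94 / 64.68 × 100 = 26.2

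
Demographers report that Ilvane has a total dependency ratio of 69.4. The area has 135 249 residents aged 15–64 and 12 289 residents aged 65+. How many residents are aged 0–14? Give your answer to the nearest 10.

Aged 0–14: 81 570

Total dependency ratio = (youth + elderly) / working-age × 100
69.4 = (Y + 12 289) / 135 249 × 100
⇒ 81 570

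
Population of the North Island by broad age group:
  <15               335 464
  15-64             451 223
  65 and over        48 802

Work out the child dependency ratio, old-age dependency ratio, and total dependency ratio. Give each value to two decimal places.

Youth dependency ratio = 335 464 / 451 223 × 100 = 74.35
Old-age dependency ratio = 48 802 / 451 223 × 100 = 10.82
Total dependency ratio = (335 464 + 48 802) / 451 223 × 100 = 384 266 / 451 223 × 100 = 85.16

Youth dependency ratio: 74.35
Old-age dependency ratio: 10.82
Total dependency ratio: 85.16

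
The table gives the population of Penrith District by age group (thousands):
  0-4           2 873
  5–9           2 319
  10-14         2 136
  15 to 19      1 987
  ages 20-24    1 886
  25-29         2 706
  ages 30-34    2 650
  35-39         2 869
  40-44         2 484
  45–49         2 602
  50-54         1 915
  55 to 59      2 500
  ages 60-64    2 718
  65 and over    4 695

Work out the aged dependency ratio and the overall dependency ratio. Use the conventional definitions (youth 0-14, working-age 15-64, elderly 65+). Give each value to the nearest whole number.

Old-age dependency ratio: 19
Total dependency ratio: 49

0–14: 2 873 + 2 319 + 2 136 = 7 328
15–64: 1 987 + 1 886 + 2 706 + 2 650 + 2 869 + 2 484 + 2 602 + 1 915 + 2 500 + 2 718 = 24 317
65+: 4 695
Old-age dependency ratio = 4 695 / 24 317 × 100 = 19
Total dependency ratio = (7 328 + 4 695) / 24 317 × 100 = 12 023 / 24 317 × 100 = 49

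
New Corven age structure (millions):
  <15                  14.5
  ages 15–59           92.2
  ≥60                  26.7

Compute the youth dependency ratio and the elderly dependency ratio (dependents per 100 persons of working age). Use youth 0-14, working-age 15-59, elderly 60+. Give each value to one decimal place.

Youth dependency ratio: 15.7
Old-age dependency ratio: 29.0

Youth dependency ratio = 14.5 / 92.2 × 100 = 15.7
Old-age dependency ratio = 26.7 / 92.2 × 100 = 29.0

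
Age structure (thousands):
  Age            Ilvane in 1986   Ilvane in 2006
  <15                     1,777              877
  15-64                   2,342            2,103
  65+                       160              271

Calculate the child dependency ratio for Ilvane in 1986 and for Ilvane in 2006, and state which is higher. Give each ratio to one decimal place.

Ilvane in 1986: 75.9
Ilvane in 2006: 41.7
Higher: Ilvane in 1986

Ilvane in 1986: 1,777 / 2,342 × 100 = 75.9
Ilvane in 2006: 877 / 2,103 × 100 = 41.7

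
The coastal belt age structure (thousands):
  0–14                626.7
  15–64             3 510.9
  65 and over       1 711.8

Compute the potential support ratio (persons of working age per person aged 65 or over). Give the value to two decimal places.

Potential support ratio: 2.05

Potential support ratio = 3 510.9 / 1 711.8 = 2.05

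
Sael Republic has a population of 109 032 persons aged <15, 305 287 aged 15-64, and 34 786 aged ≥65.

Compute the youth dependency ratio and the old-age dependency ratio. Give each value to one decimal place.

Youth dependency ratio: 35.7
Old-age dependency ratio: 11.4

Youth dependency ratio = 109 032 / 305 287 × 100 = 35.7
Old-age dependency ratio = 34 786 / 305 287 × 100 = 11.4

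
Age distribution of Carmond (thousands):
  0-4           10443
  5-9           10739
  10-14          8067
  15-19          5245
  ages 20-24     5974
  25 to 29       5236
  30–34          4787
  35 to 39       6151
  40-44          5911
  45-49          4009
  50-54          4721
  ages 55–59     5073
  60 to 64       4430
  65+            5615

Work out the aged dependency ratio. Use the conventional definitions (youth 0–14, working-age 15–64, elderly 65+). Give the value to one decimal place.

Old-age dependency ratio: 10.9

0–14: 10443 + 10739 + 8067 = 29249
15–64: 5245 + 5974 + 5236 + 4787 + 6151 + 5911 + 4009 + 4721 + 5073 + 4430 = 51537
65+: 5615
Old-age dependency ratio = 5615 / 51537 × 100 = 10.9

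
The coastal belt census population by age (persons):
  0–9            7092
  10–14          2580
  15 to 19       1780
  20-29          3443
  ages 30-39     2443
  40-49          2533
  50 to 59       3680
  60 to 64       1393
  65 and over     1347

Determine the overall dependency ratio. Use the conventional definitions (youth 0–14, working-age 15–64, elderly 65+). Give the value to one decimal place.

0–14: 7092 + 2580 = 9672
15–64: 1780 + 3443 + 2443 + 2533 + 3680 + 1393 = 15272
65+: 1347
Total dependency ratio = (9672 + 1347) / 15272 × 100 = 11019 / 15272 × 100 = 72.2

Total dependency ratio: 72.2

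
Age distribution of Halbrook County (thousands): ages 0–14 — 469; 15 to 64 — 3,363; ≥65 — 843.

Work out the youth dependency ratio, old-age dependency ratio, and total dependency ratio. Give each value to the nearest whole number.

Youth dependency ratio: 14
Old-age dependency ratio: 25
Total dependency ratio: 39

Youth dependency ratio = 469 / 3,363 × 100 = 14
Old-age dependency ratio = 843 / 3,363 × 100 = 25
Total dependency ratio = (469 + 843) / 3,363 × 100 = 1,312 / 3,363 × 100 = 39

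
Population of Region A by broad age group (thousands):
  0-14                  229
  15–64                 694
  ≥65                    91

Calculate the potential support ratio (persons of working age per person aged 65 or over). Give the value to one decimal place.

Potential support ratio: 7.6

Potential support ratio = 694 / 91 = 7.6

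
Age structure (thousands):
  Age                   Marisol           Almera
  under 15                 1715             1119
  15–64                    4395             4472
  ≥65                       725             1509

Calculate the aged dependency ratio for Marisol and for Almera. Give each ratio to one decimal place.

Marisol: 725 / 4395 × 100 = 16.5
Almera: 1509 / 4472 × 100 = 33.7

Marisol: 16.5
Almera: 33.7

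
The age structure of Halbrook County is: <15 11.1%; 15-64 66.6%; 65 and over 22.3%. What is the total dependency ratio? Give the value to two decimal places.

Total dependency ratio: 50.15

Total dependency ratio = (11.1 + 22.3) / 66.6 × 100 = 33.4 / 66.6 × 100 = 50.15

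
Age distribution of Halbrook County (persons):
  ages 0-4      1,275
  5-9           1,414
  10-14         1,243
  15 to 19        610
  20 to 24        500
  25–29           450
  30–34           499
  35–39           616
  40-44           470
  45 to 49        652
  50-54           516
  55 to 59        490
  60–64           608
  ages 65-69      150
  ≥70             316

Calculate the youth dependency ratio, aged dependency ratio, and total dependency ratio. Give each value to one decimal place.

0–14: 1,275 + 1,414 + 1,243 = 3,932
15–64: 610 + 500 + 450 + 499 + 616 + 470 + 652 + 516 + 490 + 608 = 5,411
65+: 150 + 316 = 466
Youth dependency ratio = 3,932 / 5,411 × 100 = 72.7
Old-age dependency ratio = 466 / 5,411 × 100 = 8.6
Total dependency ratio = (3,932 + 466) / 5,411 × 100 = 4,398 / 5,411 × 100 = 81.3

Youth dependency ratio: 72.7
Old-age dependency ratio: 8.6
Total dependency ratio: 81.3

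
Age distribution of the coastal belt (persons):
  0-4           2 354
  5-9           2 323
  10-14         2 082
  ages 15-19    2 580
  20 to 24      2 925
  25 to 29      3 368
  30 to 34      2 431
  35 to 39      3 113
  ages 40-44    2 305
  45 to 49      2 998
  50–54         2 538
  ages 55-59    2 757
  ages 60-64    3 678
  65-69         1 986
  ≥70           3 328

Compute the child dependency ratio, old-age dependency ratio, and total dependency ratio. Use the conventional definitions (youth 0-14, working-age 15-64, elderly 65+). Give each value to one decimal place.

Youth dependency ratio: 23.6
Old-age dependency ratio: 18.5
Total dependency ratio: 42.1

0–14: 2 354 + 2 323 + 2 082 = 6 759
15–64: 2 580 + 2 925 + 3 368 + 2 431 + 3 113 + 2 305 + 2 998 + 2 538 + 2 757 + 3 678 = 28 693
65+: 1 986 + 3 328 = 5 314
Youth dependency ratio = 6 759 / 28 693 × 100 = 23.6
Old-age dependency ratio = 5 314 / 28 693 × 100 = 18.5
Total dependency ratio = (6 759 + 5 314) / 28 693 × 100 = 12 073 / 28 693 × 100 = 42.1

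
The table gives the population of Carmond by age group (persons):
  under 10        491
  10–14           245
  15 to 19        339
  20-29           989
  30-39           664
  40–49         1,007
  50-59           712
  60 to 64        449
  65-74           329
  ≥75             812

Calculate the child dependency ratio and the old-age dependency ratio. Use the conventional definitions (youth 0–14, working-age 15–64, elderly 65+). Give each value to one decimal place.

0–14: 491 + 245 = 736
15–64: 339 + 989 + 664 + 1,007 + 712 + 449 = 4,160
65+: 329 + 812 = 1,141
Youth dependency ratio = 736 / 4,160 × 100 = 17.7
Old-age dependency ratio = 1,141 / 4,160 × 100 = 27.4

Youth dependency ratio: 17.7
Old-age dependency ratio: 27.4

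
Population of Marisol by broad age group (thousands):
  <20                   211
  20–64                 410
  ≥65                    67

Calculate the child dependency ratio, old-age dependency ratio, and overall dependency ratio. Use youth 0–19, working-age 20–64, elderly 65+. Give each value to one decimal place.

Youth dependency ratio = 211 / 410 × 100 = 51.5
Old-age dependency ratio = 67 / 410 × 100 = 16.3
Total dependency ratio = (211 + 67) / 410 × 100 = 278 / 410 × 100 = 67.8

Youth dependency ratio: 51.5
Old-age dependency ratio: 16.3
Total dependency ratio: 67.8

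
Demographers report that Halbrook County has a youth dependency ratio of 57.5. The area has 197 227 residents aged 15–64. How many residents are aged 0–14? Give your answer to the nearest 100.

Youth dependency ratio = youth / working-age × 100
57.5 = Y / 197 227 × 100
⇒ 113 400

Aged 0–14: 113 400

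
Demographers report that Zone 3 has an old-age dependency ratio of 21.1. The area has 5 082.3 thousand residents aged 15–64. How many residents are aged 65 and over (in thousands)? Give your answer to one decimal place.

Aged 65 and over: 1 072.4

Old-age dependency ratio = elderly / working-age × 100
21.1 = E / 5 082.3 × 100
⇒ 1 072.4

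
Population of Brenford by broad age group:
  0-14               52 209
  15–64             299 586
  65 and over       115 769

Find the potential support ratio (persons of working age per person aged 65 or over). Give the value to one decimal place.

Potential support ratio = 299 586 / 115 769 = 2.6

Potential support ratio: 2.6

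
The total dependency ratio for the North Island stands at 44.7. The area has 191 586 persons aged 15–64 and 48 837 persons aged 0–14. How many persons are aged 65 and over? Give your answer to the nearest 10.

Total dependency ratio = (youth + elderly) / working-age × 100
44.7 = (48 837 + E) / 191 586 × 100
⇒ 36 800

Aged 65 and over: 36 800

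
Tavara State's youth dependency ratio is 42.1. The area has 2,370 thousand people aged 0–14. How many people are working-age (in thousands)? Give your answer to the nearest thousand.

Working-age: 5,629

Youth dependency ratio = youth / working-age × 100
42.1 = 2,370 / W × 100
⇒ 5,629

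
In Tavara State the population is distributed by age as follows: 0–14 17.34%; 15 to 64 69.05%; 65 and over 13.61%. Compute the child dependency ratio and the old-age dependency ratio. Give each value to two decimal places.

Youth dependency ratio: 25.11
Old-age dependency ratio: 19.71

Youth dependency ratio = 17.34 / 69.05 × 100 = 25.11
Old-age dependency ratio = 13.61 / 69.05 × 100 = 19.71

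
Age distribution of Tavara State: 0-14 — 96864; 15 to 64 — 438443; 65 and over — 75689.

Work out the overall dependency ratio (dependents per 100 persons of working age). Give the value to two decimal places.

Total dependency ratio = (96864 + 75689) / 438443 × 100 = 172553 / 438443 × 100 = 39.36

Total dependency ratio: 39.36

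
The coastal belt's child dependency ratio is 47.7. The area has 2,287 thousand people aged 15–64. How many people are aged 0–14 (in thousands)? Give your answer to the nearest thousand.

Youth dependency ratio = youth / working-age × 100
47.7 = Y / 2,287 × 100
⇒ 1,091

Aged 0–14: 1,091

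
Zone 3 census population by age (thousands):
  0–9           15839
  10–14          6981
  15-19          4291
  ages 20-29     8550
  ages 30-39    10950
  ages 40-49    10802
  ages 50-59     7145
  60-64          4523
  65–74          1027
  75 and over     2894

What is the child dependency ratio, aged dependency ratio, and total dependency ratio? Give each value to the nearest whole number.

Youth dependency ratio: 49
Old-age dependency ratio: 8
Total dependency ratio: 58

0–14: 15839 + 6981 = 22820
15–64: 4291 + 8550 + 10950 + 10802 + 7145 + 4523 = 46261
65+: 1027 + 2894 = 3921
Youth dependency ratio = 22820 / 46261 × 100 = 49
Old-age dependency ratio = 3921 / 46261 × 100 = 8
Total dependency ratio = (22820 + 3921) / 46261 × 100 = 26741 / 46261 × 100 = 58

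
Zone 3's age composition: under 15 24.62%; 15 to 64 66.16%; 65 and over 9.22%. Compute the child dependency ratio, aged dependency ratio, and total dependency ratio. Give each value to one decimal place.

Youth dependency ratio: 37.2
Old-age dependency ratio: 13.9
Total dependency ratio: 51.1

Youth dependency ratio = 24.62 / 66.16 × 100 = 37.2
Old-age dependency ratio = 9.22 / 66.16 × 100 = 13.9
Total dependency ratio = (24.62 + 9.22) / 66.16 × 100 = 33.84 / 66.16 × 100 = 51.1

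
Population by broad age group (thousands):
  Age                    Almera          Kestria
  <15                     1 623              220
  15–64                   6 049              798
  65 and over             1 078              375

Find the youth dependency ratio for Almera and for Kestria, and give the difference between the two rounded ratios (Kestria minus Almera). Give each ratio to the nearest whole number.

Almera: 1 623 / 6 049 × 100 = 27
Kestria: 220 / 798 × 100 = 28

Almera: 27
Kestria: 28
Difference: +1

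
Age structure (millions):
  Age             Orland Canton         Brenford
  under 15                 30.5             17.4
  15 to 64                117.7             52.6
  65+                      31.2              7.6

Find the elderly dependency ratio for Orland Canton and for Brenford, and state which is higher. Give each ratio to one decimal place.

Orland Canton: 31.2 / 117.7 × 100 = 26.5
Brenford: 7.6 / 52.6 × 100 = 14.4

Orland Canton: 26.5
Brenford: 14.4
Higher: Orland Canton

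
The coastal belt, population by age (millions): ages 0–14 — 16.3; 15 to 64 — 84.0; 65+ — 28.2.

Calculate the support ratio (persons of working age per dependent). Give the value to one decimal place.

Support ratio: 1.9

Support ratio = 84.0 / (16.3 + 28.2) = 84.0 / 44.5 = 1.9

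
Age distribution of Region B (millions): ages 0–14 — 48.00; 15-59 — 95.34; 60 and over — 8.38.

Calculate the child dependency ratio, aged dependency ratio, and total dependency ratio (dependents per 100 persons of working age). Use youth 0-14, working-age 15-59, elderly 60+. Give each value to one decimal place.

Youth dependency ratio: 50.3
Old-age dependency ratio: 8.8
Total dependency ratio: 59.1

Youth dependency ratio = 48.00 / 95.34 × 100 = 50.3
Old-age dependency ratio = 8.38 / 95.34 × 100 = 8.8
Total dependency ratio = (48.00 + 8.38) / 95.34 × 100 = 56.38 / 95.34 × 100 = 59.1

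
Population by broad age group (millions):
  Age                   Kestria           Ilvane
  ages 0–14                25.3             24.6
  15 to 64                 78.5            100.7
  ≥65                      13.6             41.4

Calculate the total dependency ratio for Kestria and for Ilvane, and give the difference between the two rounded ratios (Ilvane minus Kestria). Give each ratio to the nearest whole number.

Kestria: 50
Ilvane: 66
Difference: +16

Kestria: (25.3 + 13.6) / 78.5 × 100 = 38.9 / 78.5 × 100 = 50
Ilvane: (24.6 + 41.4) / 100.7 × 100 = 66.0 / 100.7 × 100 = 66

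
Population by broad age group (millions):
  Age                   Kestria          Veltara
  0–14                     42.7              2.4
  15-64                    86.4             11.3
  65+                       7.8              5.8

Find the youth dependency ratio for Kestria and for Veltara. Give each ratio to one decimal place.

Kestria: 49.4
Veltara: 21.2

Kestria: 42.7 / 86.4 × 100 = 49.4
Veltara: 2.4 / 11.3 × 100 = 21.2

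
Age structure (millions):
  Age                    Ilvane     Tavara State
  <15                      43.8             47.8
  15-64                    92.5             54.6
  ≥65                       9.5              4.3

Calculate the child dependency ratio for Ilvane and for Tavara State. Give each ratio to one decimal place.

Ilvane: 47.4
Tavara State: 87.5

Ilvane: 43.8 / 92.5 × 100 = 47.4
Tavara State: 47.8 / 54.6 × 100 = 87.5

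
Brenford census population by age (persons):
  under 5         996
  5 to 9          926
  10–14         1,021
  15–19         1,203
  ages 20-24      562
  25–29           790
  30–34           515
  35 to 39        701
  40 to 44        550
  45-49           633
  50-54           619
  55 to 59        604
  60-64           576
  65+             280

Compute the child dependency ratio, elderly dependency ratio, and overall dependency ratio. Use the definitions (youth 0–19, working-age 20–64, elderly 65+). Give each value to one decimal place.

0–19: 996 + 926 + 1,021 + 1,203 = 4,146
20–64: 562 + 790 + 515 + 701 + 550 + 633 + 619 + 604 + 576 = 5,550
65+: 280
Youth dependency ratio = 4,146 / 5,550 × 100 = 74.7
Old-age dependency ratio = 280 / 5,550 × 100 = 5.0
Total dependency ratio = (4,146 + 280) / 5,550 × 100 = 4,426 / 5,550 × 100 = 79.7

Youth dependency ratio: 74.7
Old-age dependency ratio: 5.0
Total dependency ratio: 79.7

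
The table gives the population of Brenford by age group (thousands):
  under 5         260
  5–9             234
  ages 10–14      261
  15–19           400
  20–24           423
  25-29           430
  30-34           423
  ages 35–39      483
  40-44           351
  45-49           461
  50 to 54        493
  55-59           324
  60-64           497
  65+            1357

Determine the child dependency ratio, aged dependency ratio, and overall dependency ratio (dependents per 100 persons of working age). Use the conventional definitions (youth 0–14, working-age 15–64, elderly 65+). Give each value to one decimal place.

Youth dependency ratio: 17.6
Old-age dependency ratio: 31.7
Total dependency ratio: 49.3

0–14: 260 + 234 + 261 = 755
15–64: 400 + 423 + 430 + 423 + 483 + 351 + 461 + 493 + 324 + 497 = 4285
65+: 1357
Youth dependency ratio = 755 / 4285 × 100 = 17.6
Old-age dependency ratio = 1357 / 4285 × 100 = 31.7
Total dependency ratio = (755 + 1357) / 4285 × 100 = 2112 / 4285 × 100 = 49.3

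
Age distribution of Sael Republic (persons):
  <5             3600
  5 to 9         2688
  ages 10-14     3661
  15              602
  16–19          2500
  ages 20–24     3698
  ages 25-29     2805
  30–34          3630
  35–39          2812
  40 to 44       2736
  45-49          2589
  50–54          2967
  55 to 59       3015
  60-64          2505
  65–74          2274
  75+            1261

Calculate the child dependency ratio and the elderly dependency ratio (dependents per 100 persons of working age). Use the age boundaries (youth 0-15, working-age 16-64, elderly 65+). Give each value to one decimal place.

Youth dependency ratio: 36.1
Old-age dependency ratio: 12.1

0–15: 3600 + 2688 + 3661 + 602 = 10551
16–64: 2500 + 3698 + 2805 + 3630 + 2812 + 2736 + 2589 + 2967 + 3015 + 2505 = 29257
65+: 2274 + 1261 = 3535
Youth dependency ratio = 10551 / 29257 × 100 = 36.1
Old-age dependency ratio = 3535 / 29257 × 100 = 12.1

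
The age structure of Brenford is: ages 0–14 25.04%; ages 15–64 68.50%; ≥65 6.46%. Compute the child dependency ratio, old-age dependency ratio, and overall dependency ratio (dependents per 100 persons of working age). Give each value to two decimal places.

Youth dependency ratio = 25.04 / 68.50 × 100 = 36.55
Old-age dependency ratio = 6.46 / 68.50 × 100 = 9.43
Total dependency ratio = (25.04 + 6.46) / 68.50 × 100 = 31.50 / 68.50 × 100 = 45.99

Youth dependency ratio: 36.55
Old-age dependency ratio: 9.43
Total dependency ratio: 45.99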